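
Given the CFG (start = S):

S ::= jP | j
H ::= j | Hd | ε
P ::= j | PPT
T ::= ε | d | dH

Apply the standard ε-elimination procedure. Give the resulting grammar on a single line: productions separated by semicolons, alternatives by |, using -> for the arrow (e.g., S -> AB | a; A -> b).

S -> j | jP; H -> d | j | Hd; P -> j | PP | PPT; T -> d | dH

Nullable set: {H, T}.
Drop H -> ε.
H -> Hd: H nullable, giving Hd | d.
P -> PPT: T nullable, giving PP | PPT.
Drop T -> ε.
T -> dH: H nullable, giving d | dH.
Unchanged (no nullable symbols): S -> j; S -> jP; H -> j; P -> j; T -> d.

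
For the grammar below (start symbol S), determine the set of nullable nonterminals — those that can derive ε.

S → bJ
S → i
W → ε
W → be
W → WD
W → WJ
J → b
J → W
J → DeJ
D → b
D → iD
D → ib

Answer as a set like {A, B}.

Directly nullable (have an ε-rule): {W}.
J is nullable via J -> W (every symbol on the right is already known nullable).
Not nullable: D, S — each has a terminal in every rule's right-hand side or depends on a non-nullable symbol.

{J, W}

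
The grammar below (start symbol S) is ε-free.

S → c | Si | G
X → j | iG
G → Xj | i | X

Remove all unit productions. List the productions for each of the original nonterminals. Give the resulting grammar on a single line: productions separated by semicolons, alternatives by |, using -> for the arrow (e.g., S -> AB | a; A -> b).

Unit productions: G->X, S->G.
Unit pairs (A ⇒* B via units): (G,X), (S,G), (S,X).
S: inherits non-unit rules of {G, S, X} → Si | Xj | c | i | iG | j.
G: inherits non-unit rules of {G, X} → Xj | i | iG | j.
X: inherits non-unit rules of {X} → iG | j.

S -> c | i | j | Si | Xj | iG; G -> i | j | Xj | iG; X -> j | iG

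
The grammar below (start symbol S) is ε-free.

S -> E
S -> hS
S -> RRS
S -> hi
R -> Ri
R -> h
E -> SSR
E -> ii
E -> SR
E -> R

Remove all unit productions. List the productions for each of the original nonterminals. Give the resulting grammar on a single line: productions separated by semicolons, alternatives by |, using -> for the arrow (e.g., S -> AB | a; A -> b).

S -> h | Ri | SR | hS | hi | ii | RRS | SSR; E -> h | Ri | SR | ii | SSR; R -> h | Ri

Unit productions: E->R, S->E.
Unit pairs (A ⇒* B via units): (E,R), (S,E), (S,R).
S: inherits non-unit rules of {E, R, S} → RRS | Ri | SR | SSR | h | hS | hi | ii.
E: inherits non-unit rules of {E, R} → Ri | SR | SSR | h | ii.
R: inherits non-unit rules of {R} → Ri | h.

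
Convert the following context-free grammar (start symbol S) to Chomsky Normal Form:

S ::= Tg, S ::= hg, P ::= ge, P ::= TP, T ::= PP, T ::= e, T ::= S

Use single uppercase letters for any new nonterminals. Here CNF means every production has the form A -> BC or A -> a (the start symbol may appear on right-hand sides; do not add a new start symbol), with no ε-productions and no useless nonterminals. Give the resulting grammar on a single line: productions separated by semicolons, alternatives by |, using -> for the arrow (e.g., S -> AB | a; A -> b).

S -> CA | TA; A -> g; B -> e; C -> h; P -> AB | TP; T -> e | CA | PP | TA

No ε-productions.
After unit-elimination: S -> Tg | hg; P -> TP | ge; T -> e | PP | Tg | hg.
TERM: introduce B -> e, A -> g, C -> h and substitute in every rule of length ≥2.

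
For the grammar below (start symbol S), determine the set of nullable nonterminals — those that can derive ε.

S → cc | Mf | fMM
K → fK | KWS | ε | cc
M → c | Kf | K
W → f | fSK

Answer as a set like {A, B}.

{K, M}

Directly nullable (have an ε-rule): {K}.
M is nullable via M -> K (every symbol on the right is already known nullable).
Not nullable: S, W — each has a terminal in every rule's right-hand side or depends on a non-nullable symbol.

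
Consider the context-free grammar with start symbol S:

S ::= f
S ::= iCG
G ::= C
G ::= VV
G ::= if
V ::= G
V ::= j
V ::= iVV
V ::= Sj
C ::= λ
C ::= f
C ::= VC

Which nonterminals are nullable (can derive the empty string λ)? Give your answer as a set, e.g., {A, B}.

Directly nullable (have an ε-rule): {C}.
G is nullable via G -> C (every symbol on the right is already known nullable).
V is nullable via V -> G (every symbol on the right is already known nullable).
Not nullable: S — each has a terminal in every rule's right-hand side or depends on a non-nullable symbol.

{C, G, V}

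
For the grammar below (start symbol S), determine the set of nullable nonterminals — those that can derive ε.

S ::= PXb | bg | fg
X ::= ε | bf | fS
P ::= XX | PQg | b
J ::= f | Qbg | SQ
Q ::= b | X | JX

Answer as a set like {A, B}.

Directly nullable (have an ε-rule): {X}.
P is nullable via P -> XX (every symbol on the right is already known nullable).
Q is nullable via Q -> X (every symbol on the right is already known nullable).
Not nullable: J, S — each has a terminal in every rule's right-hand side or depends on a non-nullable symbol.

{P, Q, X}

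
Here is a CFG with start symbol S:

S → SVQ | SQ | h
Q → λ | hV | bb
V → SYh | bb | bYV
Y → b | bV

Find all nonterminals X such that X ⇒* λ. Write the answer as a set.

{Q}

Directly nullable (have an ε-rule): {Q}.
Not nullable: S, V, Y — each has a terminal in every rule's right-hand side or depends on a non-nullable symbol.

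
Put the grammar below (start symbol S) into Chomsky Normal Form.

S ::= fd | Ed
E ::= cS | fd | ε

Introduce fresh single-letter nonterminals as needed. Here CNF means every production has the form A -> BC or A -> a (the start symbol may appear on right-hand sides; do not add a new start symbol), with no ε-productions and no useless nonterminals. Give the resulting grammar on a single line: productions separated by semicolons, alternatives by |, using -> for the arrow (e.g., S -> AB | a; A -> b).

S -> d | BC | EC; A -> c; B -> f; C -> d; E -> AS | BC

Nullable: {E}; after ε-elimination: S -> d | Ed | fd; E -> cS | fd.
No unit productions to eliminate.
TERM: introduce A -> c, C -> d, B -> f and substitute in every rule of length ≥2.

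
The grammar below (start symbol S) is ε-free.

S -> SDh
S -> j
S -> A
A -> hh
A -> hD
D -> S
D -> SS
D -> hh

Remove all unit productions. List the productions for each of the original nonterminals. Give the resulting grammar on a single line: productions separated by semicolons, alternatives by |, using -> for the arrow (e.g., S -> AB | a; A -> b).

S -> j | hD | hh | SDh; A -> hD | hh; D -> j | SS | hD | hh | SDh

Unit productions: D->S, S->A.
Unit pairs (A ⇒* B via units): (D,A), (D,S), (S,A).
S: inherits non-unit rules of {A, S} → SDh | hD | hh | j.
A: inherits non-unit rules of {A} → hD | hh.
D: inherits non-unit rules of {A, D, S} → SDh | SS | hD | hh | j.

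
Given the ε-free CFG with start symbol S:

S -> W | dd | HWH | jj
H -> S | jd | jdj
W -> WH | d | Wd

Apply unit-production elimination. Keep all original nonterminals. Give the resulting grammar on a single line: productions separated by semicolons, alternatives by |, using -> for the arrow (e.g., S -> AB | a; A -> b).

Unit productions: H->S, S->W.
Unit pairs (A ⇒* B via units): (H,S), (H,W), (S,W).
S: inherits non-unit rules of {S, W} → HWH | WH | Wd | d | dd | jj.
H: inherits non-unit rules of {H, S, W} → HWH | WH | Wd | d | dd | jd | jdj | jj.
W: inherits non-unit rules of {W} → WH | Wd | d.

S -> d | WH | Wd | dd | jj | HWH; H -> d | WH | Wd | dd | jd | jj | HWH | jdj; W -> d | WH | Wd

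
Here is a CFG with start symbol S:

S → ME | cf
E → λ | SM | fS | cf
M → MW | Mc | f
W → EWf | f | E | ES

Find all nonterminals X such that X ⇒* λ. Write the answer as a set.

Directly nullable (have an ε-rule): {E}.
W is nullable via W -> E (every symbol on the right is already known nullable).
Not nullable: M, S — each has a terminal in every rule's right-hand side or depends on a non-nullable symbol.

{E, W}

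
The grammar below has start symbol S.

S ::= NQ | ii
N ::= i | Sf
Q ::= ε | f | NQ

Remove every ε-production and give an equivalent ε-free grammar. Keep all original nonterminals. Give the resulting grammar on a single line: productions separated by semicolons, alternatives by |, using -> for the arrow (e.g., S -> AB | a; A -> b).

S -> N | NQ | ii; N -> i | Sf; Q -> N | f | NQ

Nullable set: {Q}.
S -> NQ: Q nullable, giving N | NQ.
Drop Q -> ε.
Q -> NQ: Q nullable, giving N | NQ.
Unchanged (no nullable symbols): S -> ii; N -> Sf; N -> i; Q -> f.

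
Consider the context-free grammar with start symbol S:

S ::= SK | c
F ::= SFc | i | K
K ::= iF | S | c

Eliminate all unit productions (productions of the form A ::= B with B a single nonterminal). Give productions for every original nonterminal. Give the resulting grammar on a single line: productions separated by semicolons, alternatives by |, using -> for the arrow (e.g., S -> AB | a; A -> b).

S -> c | SK; F -> c | i | SK | iF | SFc; K -> c | SK | iF

Unit productions: F->K, K->S.
Unit pairs (A ⇒* B via units): (F,K), (F,S), (K,S).
S: inherits non-unit rules of {S} → SK | c.
F: inherits non-unit rules of {F, K, S} → SFc | SK | c | i | iF.
K: inherits non-unit rules of {K, S} → SK | c | iF.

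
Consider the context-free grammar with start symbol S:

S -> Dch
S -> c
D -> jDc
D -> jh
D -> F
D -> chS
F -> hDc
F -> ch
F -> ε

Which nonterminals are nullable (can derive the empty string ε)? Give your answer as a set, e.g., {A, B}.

Directly nullable (have an ε-rule): {F}.
D is nullable via D -> F (every symbol on the right is already known nullable).
Not nullable: S — each has a terminal in every rule's right-hand side or depends on a non-nullable symbol.

{D, F}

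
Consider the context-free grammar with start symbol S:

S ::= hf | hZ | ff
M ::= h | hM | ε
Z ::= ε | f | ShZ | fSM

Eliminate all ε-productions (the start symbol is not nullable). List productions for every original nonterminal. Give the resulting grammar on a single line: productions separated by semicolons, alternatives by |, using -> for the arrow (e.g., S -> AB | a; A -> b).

Nullable set: {M, Z}.
S -> hZ: Z nullable, giving h | hZ.
Drop M -> ε.
M -> hM: M nullable, giving h | hM.
Drop Z -> ε.
Z -> ShZ: Z nullable, giving Sh | ShZ.
Z -> fSM: M nullable, giving fS | fSM.
Unchanged (no nullable symbols): S -> ff; S -> hf; M -> h; Z -> f.

S -> h | ff | hZ | hf; M -> h | hM; Z -> f | Sh | fS | ShZ | fSM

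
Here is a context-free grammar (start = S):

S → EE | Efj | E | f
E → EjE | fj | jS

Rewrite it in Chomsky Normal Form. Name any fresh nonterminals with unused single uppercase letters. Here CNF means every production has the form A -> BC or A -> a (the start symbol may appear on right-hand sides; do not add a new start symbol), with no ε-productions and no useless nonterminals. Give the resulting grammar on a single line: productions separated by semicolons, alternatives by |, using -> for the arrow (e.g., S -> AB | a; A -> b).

No ε-productions.
After unit-elimination: S -> f | EE | fj | jS | Efj | EjE; E -> fj | jS | EjE.
TERM: introduce B -> f, A -> j and substitute in every rule of length ≥2.
BIN: E -> EAE becomes E -> EC, C -> AE; S -> EAE becomes S -> ED, D -> AE; S -> EBA becomes S -> EF, F -> BA.

S -> f | AS | BA | ED | EE | EF; A -> j; B -> f; C -> AE; D -> AE; E -> AS | BA | EC; F -> BA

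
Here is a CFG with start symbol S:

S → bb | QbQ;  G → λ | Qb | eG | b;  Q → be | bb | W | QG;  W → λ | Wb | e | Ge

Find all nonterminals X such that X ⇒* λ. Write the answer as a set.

{G, Q, W}

Directly nullable (have an ε-rule): {G, W}.
Q is nullable via Q -> W (every symbol on the right is already known nullable).
Not nullable: S — each has a terminal in every rule's right-hand side or depends on a non-nullable symbol.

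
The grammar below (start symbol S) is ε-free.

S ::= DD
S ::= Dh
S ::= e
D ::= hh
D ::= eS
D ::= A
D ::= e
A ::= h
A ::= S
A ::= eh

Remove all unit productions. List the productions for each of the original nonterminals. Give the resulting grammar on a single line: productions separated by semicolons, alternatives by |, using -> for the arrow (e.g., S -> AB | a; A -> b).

S -> e | DD | Dh; A -> e | h | DD | Dh | eh; D -> e | h | DD | Dh | eS | eh | hh

Unit productions: A->S, D->A.
Unit pairs (A ⇒* B via units): (A,S), (D,A), (D,S).
S: inherits non-unit rules of {S} → DD | Dh | e.
A: inherits non-unit rules of {A, S} → DD | Dh | e | eh | h.
D: inherits non-unit rules of {A, D, S} → DD | Dh | e | eS | eh | h | hh.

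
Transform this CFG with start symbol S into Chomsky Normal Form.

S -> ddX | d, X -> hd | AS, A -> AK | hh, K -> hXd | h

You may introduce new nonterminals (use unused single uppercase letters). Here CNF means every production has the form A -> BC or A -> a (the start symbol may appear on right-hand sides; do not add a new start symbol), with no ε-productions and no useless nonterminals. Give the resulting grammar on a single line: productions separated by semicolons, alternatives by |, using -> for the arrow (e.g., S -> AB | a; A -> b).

S -> d | CE; A -> AK | BB; B -> h; C -> d; D -> XC; E -> CX; K -> h | BD; X -> AS | BC

No ε-productions.
No unit productions to eliminate.
TERM: introduce C -> d, B -> h and substitute in every rule of length ≥2.
BIN: K -> BXC becomes K -> BD, D -> XC; S -> CCX becomes S -> CE, E -> CX.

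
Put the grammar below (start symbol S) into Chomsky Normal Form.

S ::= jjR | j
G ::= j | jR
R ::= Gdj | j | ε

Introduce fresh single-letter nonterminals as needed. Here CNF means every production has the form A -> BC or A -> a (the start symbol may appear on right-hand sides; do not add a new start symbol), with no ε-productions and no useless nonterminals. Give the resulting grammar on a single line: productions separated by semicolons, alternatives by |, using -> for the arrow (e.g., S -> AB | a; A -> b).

Nullable: {R}; after ε-elimination: S -> j | jj | jjR; G -> j | jR; R -> j | Gdj.
No unit productions to eliminate.
TERM: introduce B -> d, A -> j and substitute in every rule of length ≥2.
BIN: R -> GBA becomes R -> GC, C -> BA; S -> AAR becomes S -> AD, D -> AR.

S -> j | AA | AD; A -> j; B -> d; C -> BA; D -> AR; G -> j | AR; R -> j | GC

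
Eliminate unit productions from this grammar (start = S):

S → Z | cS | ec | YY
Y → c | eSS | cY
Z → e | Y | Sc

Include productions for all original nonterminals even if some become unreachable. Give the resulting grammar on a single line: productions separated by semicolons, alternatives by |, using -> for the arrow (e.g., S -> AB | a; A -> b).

S -> c | e | Sc | YY | cS | cY | ec | eSS; Y -> c | cY | eSS; Z -> c | e | Sc | cY | eSS

Unit productions: S->Z, Z->Y.
Unit pairs (A ⇒* B via units): (S,Y), (S,Z), (Z,Y).
S: inherits non-unit rules of {S, Y, Z} → Sc | YY | c | cS | cY | e | eSS | ec.
Y: inherits non-unit rules of {Y} → c | cY | eSS.
Z: inherits non-unit rules of {Y, Z} → Sc | c | cY | e | eSS.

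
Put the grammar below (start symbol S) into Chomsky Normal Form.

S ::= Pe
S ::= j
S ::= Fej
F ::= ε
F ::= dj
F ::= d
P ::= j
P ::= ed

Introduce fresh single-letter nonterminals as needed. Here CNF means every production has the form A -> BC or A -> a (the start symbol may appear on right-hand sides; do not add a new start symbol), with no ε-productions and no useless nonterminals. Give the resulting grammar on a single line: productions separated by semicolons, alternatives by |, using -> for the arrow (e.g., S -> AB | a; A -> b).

S -> j | CB | FD | PC; A -> d; B -> j; C -> e; D -> CB; F -> d | AB; P -> j | CA

Nullable: {F}; after ε-elimination: S -> j | Pe | ej | Fej; F -> d | dj; P -> j | ed.
No unit productions to eliminate.
TERM: introduce A -> d, C -> e, B -> j and substitute in every rule of length ≥2.
BIN: S -> FCB becomes S -> FD, D -> CB.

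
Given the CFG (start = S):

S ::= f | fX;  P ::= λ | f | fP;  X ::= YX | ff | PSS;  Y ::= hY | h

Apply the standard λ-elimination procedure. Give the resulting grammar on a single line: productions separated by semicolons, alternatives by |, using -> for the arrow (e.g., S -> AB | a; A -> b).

S -> f | fX; P -> f | fP; X -> SS | YX | ff | PSS; Y -> h | hY

Nullable set: {P}.
Drop P -> λ.
P -> fP: P nullable, giving f | fP.
X -> PSS: P nullable, giving PSS | SS.
Unchanged (no nullable symbols): S -> f; S -> fX; P -> f; X -> YX; X -> ff; Y -> h; Y -> hY.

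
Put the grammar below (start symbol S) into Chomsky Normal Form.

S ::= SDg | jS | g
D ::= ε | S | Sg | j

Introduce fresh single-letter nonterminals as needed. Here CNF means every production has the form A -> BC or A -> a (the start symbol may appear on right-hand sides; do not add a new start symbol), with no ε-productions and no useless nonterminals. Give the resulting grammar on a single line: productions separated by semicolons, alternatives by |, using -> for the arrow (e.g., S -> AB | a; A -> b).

Nullable: {D}; after ε-elimination: S -> g | Sg | jS | SDg; D -> S | j | Sg.
After unit-elimination: S -> g | Sg | jS | SDg; D -> g | j | Sg | jS | SDg.
TERM: introduce A -> g, B -> j and substitute in every rule of length ≥2.
BIN: D -> SDA becomes D -> SC, C -> DA; S -> SDA becomes S -> SE, E -> DA.

S -> g | BS | SA | SE; A -> g; B -> j; C -> DA; D -> g | j | BS | SA | SC; E -> DA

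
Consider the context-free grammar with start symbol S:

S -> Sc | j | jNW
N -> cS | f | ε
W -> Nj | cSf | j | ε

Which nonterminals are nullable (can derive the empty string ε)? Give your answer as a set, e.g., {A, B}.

{N, W}

Directly nullable (have an ε-rule): {N, W}.
Not nullable: S — each has a terminal in every rule's right-hand side or depends on a non-nullable symbol.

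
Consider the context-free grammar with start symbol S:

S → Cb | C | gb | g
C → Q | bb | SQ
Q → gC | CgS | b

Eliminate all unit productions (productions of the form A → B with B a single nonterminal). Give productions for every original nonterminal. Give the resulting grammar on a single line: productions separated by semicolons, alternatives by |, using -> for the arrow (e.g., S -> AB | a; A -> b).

Unit productions: C->Q, S->C.
Unit pairs (A ⇒* B via units): (C,Q), (S,C), (S,Q).
S: inherits non-unit rules of {C, Q, S} → Cb | CgS | SQ | b | bb | g | gC | gb.
C: inherits non-unit rules of {C, Q} → CgS | SQ | b | bb | gC.
Q: inherits non-unit rules of {Q} → CgS | b | gC.

S -> b | g | Cb | SQ | bb | gC | gb | CgS; C -> b | SQ | bb | gC | CgS; Q -> b | gC | CgS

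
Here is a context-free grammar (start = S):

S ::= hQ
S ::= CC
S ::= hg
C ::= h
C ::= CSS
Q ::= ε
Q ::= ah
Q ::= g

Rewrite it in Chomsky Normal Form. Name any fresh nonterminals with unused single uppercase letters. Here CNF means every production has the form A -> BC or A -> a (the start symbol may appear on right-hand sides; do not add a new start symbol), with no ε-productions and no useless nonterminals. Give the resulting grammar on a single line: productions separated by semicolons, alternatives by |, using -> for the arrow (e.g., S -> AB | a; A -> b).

Nullable: {Q}; after ε-elimination: S -> h | CC | hQ | hg; C -> h | CSS; Q -> g | ah.
No unit productions to eliminate.
TERM: introduce A -> a, D -> g, B -> h and substitute in every rule of length ≥2.
BIN: C -> CSS becomes C -> CE, E -> SS.

S -> h | BD | BQ | CC; A -> a; B -> h; C -> h | CE; D -> g; E -> SS; Q -> g | AB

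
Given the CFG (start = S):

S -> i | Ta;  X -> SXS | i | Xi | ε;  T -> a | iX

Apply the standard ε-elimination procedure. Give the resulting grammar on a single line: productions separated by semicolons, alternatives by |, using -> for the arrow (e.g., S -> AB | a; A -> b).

Nullable set: {X}.
T -> iX: X nullable, giving i | iX.
Drop X -> ε.
X -> SXS: X nullable, giving SS | SXS.
X -> Xi: X nullable, giving Xi | i.
Unchanged (no nullable symbols): S -> Ta; S -> i; T -> a; X -> i.

S -> i | Ta; T -> a | i | iX; X -> i | SS | Xi | SXS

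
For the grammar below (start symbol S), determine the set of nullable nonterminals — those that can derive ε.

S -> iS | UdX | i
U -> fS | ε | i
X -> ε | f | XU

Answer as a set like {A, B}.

Directly nullable (have an ε-rule): {U, X}.
Not nullable: S — each has a terminal in every rule's right-hand side or depends on a non-nullable symbol.

{U, X}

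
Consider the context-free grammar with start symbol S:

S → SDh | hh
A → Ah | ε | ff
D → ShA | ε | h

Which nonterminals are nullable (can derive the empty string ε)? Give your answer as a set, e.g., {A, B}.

Directly nullable (have an ε-rule): {A, D}.
Not nullable: S — each has a terminal in every rule's right-hand side or depends on a non-nullable symbol.

{A, D}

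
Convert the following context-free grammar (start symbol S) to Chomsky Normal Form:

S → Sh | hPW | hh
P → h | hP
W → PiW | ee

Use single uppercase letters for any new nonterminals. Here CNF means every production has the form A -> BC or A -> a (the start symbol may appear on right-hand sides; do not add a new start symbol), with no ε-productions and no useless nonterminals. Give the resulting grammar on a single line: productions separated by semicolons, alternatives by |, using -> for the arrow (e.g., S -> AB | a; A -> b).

S -> AA | AD | SA; A -> h; B -> i; C -> e; D -> PW; E -> BW; P -> h | AP; W -> CC | PE

No ε-productions.
No unit productions to eliminate.
TERM: introduce C -> e, A -> h, B -> i and substitute in every rule of length ≥2.
BIN: S -> APW becomes S -> AD, D -> PW; W -> PBW becomes W -> PE, E -> BW.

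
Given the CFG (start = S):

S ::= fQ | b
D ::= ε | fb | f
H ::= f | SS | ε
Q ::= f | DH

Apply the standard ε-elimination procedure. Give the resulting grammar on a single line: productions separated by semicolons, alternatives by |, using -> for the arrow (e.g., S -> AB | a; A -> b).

Nullable set: {D, H, Q}.
S -> fQ: Q nullable, giving f | fQ.
Drop D -> ε.
Drop H -> ε.
Q -> DH: D, H nullable, giving D | DH | H.
Unchanged (no nullable symbols): S -> b; D -> f; D -> fb; H -> SS; H -> f; Q -> f.

S -> b | f | fQ; D -> f | fb; H -> f | SS; Q -> D | H | f | DH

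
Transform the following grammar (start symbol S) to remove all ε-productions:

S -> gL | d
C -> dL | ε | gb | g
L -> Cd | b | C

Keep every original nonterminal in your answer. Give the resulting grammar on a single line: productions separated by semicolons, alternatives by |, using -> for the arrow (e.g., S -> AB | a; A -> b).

S -> d | g | gL; C -> d | g | dL | gb; L -> C | b | d | Cd

Nullable set: {C, L}.
S -> gL: L nullable, giving g | gL.
Drop C -> ε.
C -> dL: L nullable, giving d | dL.
L -> C: C nullable, giving C.
L -> Cd: C nullable, giving Cd | d.
Unchanged (no nullable symbols): S -> d; C -> g; C -> gb; L -> b.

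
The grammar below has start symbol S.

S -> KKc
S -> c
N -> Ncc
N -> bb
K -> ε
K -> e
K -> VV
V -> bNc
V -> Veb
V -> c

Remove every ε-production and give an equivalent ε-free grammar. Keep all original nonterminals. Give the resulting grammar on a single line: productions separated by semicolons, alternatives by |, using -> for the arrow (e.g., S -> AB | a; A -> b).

S -> c | Kc | KKc; K -> e | VV; N -> bb | Ncc; V -> c | Veb | bNc

Nullable set: {K}.
S -> KKc: K, K nullable, giving KKc | Kc | c.
Drop K -> ε.
Unchanged (no nullable symbols): S -> c; K -> VV; K -> e; N -> Ncc; N -> bb; V -> Veb; V -> bNc; V -> c.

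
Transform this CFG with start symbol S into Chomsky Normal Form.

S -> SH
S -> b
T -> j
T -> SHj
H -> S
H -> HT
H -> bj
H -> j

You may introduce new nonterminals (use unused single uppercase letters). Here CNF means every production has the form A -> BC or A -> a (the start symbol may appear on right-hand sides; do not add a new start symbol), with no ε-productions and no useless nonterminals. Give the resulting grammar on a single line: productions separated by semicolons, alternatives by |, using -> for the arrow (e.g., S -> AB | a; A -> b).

S -> b | SH; A -> b; B -> j; C -> HB; H -> b | j | AB | HT | SH; T -> j | SC

No ε-productions.
After unit-elimination: S -> b | SH; H -> b | j | HT | SH | bj; T -> j | SHj.
TERM: introduce A -> b, B -> j and substitute in every rule of length ≥2.
BIN: T -> SHB becomes T -> SC, C -> HB.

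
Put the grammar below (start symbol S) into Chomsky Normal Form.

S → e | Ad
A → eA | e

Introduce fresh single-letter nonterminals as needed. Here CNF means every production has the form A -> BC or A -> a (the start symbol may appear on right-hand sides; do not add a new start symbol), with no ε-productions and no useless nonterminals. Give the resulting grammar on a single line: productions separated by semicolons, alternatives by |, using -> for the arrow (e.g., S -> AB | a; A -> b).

No ε-productions.
No unit productions to eliminate.
TERM: introduce C -> d, B -> e and substitute in every rule of length ≥2.

S -> e | AC; A -> e | BA; B -> e; C -> d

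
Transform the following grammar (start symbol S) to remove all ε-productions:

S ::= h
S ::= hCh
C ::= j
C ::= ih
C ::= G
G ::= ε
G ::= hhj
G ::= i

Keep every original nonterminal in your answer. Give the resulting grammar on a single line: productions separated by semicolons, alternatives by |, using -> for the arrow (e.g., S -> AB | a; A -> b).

Nullable set: {C, G}.
S -> hCh: C nullable, giving hCh | hh.
C -> G: G nullable, giving G.
Drop G -> ε.
Unchanged (no nullable symbols): S -> h; C -> ih; C -> j; G -> hhj; G -> i.

S -> h | hh | hCh; C -> G | j | ih; G -> i | hhj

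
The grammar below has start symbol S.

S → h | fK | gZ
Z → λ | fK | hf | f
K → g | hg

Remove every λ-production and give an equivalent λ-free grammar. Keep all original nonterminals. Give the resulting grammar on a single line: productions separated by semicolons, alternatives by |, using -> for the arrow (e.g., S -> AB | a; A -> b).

S -> g | h | fK | gZ; K -> g | hg; Z -> f | fK | hf

Nullable set: {Z}.
S -> gZ: Z nullable, giving g | gZ.
Drop Z -> λ.
Unchanged (no nullable symbols): S -> fK; S -> h; K -> g; K -> hg; Z -> f; Z -> fK; Z -> hf.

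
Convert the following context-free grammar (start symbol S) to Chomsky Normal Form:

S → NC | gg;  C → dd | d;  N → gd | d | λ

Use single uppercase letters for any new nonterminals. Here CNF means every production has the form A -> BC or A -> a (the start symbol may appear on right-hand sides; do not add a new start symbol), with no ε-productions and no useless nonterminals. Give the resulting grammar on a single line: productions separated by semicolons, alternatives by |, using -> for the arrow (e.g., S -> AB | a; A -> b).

Nullable: {N}; after ε-elimination: S -> C | NC | gg; C -> d | dd; N -> d | gd.
After unit-elimination: S -> d | NC | dd | gg; C -> d | dd; N -> d | gd.
TERM: introduce A -> d, B -> g and substitute in every rule of length ≥2.

S -> d | AA | BB | NC; A -> d; B -> g; C -> d | AA; N -> d | BA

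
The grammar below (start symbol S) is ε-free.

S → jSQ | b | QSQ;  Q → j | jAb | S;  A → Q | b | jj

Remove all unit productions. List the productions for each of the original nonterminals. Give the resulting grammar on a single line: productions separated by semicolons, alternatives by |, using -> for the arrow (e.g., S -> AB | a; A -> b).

S -> b | QSQ | jSQ; A -> b | j | jj | QSQ | jAb | jSQ; Q -> b | j | QSQ | jAb | jSQ

Unit productions: A->Q, Q->S.
Unit pairs (A ⇒* B via units): (A,Q), (A,S), (Q,S).
S: inherits non-unit rules of {S} → QSQ | b | jSQ.
A: inherits non-unit rules of {A, Q, S} → QSQ | b | j | jAb | jSQ | jj.
Q: inherits non-unit rules of {Q, S} → QSQ | b | j | jAb | jSQ.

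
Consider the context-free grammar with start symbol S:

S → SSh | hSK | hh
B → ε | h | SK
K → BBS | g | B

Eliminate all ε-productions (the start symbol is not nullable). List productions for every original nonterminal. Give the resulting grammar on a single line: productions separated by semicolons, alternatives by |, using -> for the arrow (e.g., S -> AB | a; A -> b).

S -> hS | hh | SSh | hSK; B -> S | h | SK; K -> B | S | g | BS | BBS

Nullable set: {B, K}.
S -> hSK: K nullable, giving hS | hSK.
Drop B -> ε.
B -> SK: K nullable, giving S | SK.
K -> B: B nullable, giving B.
K -> BBS: B, B nullable, giving BBS | BS | S.
Unchanged (no nullable symbols): S -> SSh; S -> hh; B -> h; K -> g.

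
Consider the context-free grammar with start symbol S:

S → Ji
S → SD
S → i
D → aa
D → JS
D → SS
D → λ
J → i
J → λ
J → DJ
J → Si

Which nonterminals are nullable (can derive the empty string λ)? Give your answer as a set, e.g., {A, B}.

{D, J}

Directly nullable (have an ε-rule): {D, J}.
Not nullable: S — each has a terminal in every rule's right-hand side or depends on a non-nullable symbol.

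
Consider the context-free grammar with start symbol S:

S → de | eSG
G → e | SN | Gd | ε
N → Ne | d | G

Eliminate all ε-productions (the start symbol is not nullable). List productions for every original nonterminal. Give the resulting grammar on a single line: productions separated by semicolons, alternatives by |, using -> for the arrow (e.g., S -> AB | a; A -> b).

S -> de | eS | eSG; G -> S | d | e | Gd | SN; N -> G | d | e | Ne

Nullable set: {G, N}.
S -> eSG: G nullable, giving eS | eSG.
Drop G -> ε.
G -> Gd: G nullable, giving Gd | d.
G -> SN: N nullable, giving S | SN.
N -> G: G nullable, giving G.
N -> Ne: N nullable, giving Ne | e.
Unchanged (no nullable symbols): S -> de; G -> e; N -> d.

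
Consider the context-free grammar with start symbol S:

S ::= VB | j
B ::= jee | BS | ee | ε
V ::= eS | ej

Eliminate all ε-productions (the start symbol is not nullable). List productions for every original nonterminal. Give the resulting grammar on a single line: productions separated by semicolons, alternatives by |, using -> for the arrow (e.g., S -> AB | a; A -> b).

S -> V | j | VB; B -> S | BS | ee | jee; V -> eS | ej

Nullable set: {B}.
S -> VB: B nullable, giving V | VB.
Drop B -> ε.
B -> BS: B nullable, giving BS | S.
Unchanged (no nullable symbols): S -> j; B -> ee; B -> jee; V -> eS; V -> ej.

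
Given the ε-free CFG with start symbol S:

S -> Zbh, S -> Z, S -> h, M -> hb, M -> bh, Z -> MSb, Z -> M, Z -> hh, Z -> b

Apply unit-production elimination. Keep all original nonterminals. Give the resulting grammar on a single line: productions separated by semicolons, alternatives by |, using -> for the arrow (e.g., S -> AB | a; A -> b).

S -> b | h | bh | hb | hh | MSb | Zbh; M -> bh | hb; Z -> b | bh | hb | hh | MSb

Unit productions: S->Z, Z->M.
Unit pairs (A ⇒* B via units): (S,M), (S,Z), (Z,M).
S: inherits non-unit rules of {M, S, Z} → MSb | Zbh | b | bh | h | hb | hh.
M: inherits non-unit rules of {M} → bh | hb.
Z: inherits non-unit rules of {M, Z} → MSb | b | bh | hb | hh.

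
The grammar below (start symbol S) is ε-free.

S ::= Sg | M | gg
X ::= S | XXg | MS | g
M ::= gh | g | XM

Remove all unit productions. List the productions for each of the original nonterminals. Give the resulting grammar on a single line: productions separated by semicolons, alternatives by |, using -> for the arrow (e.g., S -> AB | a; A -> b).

S -> g | Sg | XM | gg | gh; M -> g | XM | gh; X -> g | MS | Sg | XM | gg | gh | XXg

Unit productions: S->M, X->S.
Unit pairs (A ⇒* B via units): (S,M), (X,M), (X,S).
S: inherits non-unit rules of {M, S} → Sg | XM | g | gg | gh.
M: inherits non-unit rules of {M} → XM | g | gh.
X: inherits non-unit rules of {M, S, X} → MS | Sg | XM | XXg | g | gg | gh.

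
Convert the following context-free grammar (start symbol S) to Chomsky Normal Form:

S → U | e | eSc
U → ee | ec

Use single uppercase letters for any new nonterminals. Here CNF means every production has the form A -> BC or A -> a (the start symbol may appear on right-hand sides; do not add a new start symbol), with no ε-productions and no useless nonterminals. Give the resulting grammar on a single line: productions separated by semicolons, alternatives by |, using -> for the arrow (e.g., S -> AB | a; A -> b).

No ε-productions.
After unit-elimination: S -> e | ec | ee | eSc; U -> ec | ee.
TERM: introduce B -> c, A -> e and substitute in every rule of length ≥2.
BIN: S -> ASB becomes S -> AC, C -> SB.
Drop unreachable/unproductive: U.

S -> e | AA | AB | AC; A -> e; B -> c; C -> SB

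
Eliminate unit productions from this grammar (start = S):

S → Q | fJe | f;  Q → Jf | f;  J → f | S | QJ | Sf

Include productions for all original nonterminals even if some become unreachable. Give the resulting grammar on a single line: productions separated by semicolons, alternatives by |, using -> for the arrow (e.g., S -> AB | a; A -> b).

S -> f | Jf | fJe; J -> f | Jf | QJ | Sf | fJe; Q -> f | Jf

Unit productions: J->S, S->Q.
Unit pairs (A ⇒* B via units): (J,Q), (J,S), (S,Q).
S: inherits non-unit rules of {Q, S} → Jf | f | fJe.
J: inherits non-unit rules of {J, Q, S} → Jf | QJ | Sf | f | fJe.
Q: inherits non-unit rules of {Q} → Jf | f.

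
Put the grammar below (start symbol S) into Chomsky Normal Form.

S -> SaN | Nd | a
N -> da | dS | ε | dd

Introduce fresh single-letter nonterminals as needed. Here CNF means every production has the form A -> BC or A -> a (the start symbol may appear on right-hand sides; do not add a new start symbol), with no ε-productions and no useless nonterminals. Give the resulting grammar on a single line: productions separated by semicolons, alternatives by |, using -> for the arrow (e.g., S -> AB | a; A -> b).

Nullable: {N}; after ε-elimination: S -> a | d | Nd | Sa | SaN; N -> dS | da | dd.
No unit productions to eliminate.
TERM: introduce B -> a, A -> d and substitute in every rule of length ≥2.
BIN: S -> SBN becomes S -> SC, C -> BN.

S -> a | d | NA | SB | SC; A -> d; B -> a; C -> BN; N -> AA | AB | AS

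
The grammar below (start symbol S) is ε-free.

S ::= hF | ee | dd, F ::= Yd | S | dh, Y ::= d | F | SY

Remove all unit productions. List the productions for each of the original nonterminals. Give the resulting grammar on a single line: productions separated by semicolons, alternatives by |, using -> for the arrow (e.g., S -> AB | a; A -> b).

Unit productions: F->S, Y->F.
Unit pairs (A ⇒* B via units): (F,S), (Y,F), (Y,S).
S: inherits non-unit rules of {S} → dd | ee | hF.
F: inherits non-unit rules of {F, S} → Yd | dd | dh | ee | hF.
Y: inherits non-unit rules of {F, S, Y} → SY | Yd | d | dd | dh | ee | hF.

S -> dd | ee | hF; F -> Yd | dd | dh | ee | hF; Y -> d | SY | Yd | dd | dh | ee | hF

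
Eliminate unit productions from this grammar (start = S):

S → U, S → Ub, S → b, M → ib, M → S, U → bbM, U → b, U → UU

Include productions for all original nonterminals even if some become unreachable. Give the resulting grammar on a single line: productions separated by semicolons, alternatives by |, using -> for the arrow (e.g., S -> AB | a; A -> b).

Unit productions: M->S, S->U.
Unit pairs (A ⇒* B via units): (M,S), (M,U), (S,U).
S: inherits non-unit rules of {S, U} → UU | Ub | b | bbM.
M: inherits non-unit rules of {M, S, U} → UU | Ub | b | bbM | ib.
U: inherits non-unit rules of {U} → UU | b | bbM.

S -> b | UU | Ub | bbM; M -> b | UU | Ub | ib | bbM; U -> b | UU | bbM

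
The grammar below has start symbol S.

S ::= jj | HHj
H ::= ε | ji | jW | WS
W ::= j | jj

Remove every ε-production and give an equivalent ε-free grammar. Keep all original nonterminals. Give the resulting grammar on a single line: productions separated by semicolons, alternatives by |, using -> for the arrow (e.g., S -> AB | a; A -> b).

Nullable set: {H}.
S -> HHj: H, H nullable, giving HHj | Hj | j.
Drop H -> ε.
Unchanged (no nullable symbols): S -> jj; H -> WS; H -> jW; H -> ji; W -> j; W -> jj.

S -> j | Hj | jj | HHj; H -> WS | jW | ji; W -> j | jj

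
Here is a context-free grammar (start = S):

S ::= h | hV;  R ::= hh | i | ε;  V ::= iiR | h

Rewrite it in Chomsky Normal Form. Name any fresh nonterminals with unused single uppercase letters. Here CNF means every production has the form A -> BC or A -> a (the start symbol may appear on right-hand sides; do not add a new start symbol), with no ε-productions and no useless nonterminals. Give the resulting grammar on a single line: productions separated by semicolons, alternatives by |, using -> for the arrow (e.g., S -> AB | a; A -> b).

Nullable: {R}; after ε-elimination: S -> h | hV; R -> i | hh; V -> h | ii | iiR.
No unit productions to eliminate.
TERM: introduce A -> h, B -> i and substitute in every rule of length ≥2.
BIN: V -> BBR becomes V -> BC, C -> BR.

S -> h | AV; A -> h; B -> i; C -> BR; R -> i | AA; V -> h | BB | BC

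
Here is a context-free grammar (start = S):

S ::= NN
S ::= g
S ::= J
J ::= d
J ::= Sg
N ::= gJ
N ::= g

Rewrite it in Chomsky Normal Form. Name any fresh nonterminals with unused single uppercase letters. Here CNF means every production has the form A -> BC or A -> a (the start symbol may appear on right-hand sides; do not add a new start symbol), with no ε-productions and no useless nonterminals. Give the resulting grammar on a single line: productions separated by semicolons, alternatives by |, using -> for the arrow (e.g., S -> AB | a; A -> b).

S -> d | g | NN | SA; A -> g; J -> d | SA; N -> g | AJ

No ε-productions.
After unit-elimination: S -> d | g | NN | Sg; J -> d | Sg; N -> g | gJ.
TERM: introduce A -> g and substitute in every rule of length ≥2.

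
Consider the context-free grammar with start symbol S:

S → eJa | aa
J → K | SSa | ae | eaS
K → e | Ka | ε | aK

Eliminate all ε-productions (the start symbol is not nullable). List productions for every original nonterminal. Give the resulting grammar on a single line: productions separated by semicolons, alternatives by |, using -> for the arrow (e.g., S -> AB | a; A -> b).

Nullable set: {J, K}.
S -> eJa: J nullable, giving eJa | ea.
J -> K: K nullable, giving K.
Drop K -> ε.
K -> Ka: K nullable, giving Ka | a.
K -> aK: K nullable, giving a | aK.
Unchanged (no nullable symbols): S -> aa; J -> SSa; J -> ae; J -> eaS; K -> e.

S -> aa | ea | eJa; J -> K | ae | SSa | eaS; K -> a | e | Ka | aK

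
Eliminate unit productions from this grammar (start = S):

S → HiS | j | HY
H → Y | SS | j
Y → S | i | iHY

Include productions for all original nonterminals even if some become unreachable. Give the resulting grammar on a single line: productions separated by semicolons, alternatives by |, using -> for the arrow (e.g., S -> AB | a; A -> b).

Unit productions: H->Y, Y->S.
Unit pairs (A ⇒* B via units): (H,S), (H,Y), (Y,S).
S: inherits non-unit rules of {S} → HY | HiS | j.
H: inherits non-unit rules of {H, S, Y} → HY | HiS | SS | i | iHY | j.
Y: inherits non-unit rules of {S, Y} → HY | HiS | i | iHY | j.

S -> j | HY | HiS; H -> i | j | HY | SS | HiS | iHY; Y -> i | j | HY | HiS | iHY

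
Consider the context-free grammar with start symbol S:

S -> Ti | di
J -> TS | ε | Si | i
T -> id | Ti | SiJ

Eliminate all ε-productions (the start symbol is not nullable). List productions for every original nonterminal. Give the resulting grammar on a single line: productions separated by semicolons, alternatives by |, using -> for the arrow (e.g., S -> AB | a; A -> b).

Nullable set: {J}.
Drop J -> ε.
T -> SiJ: J nullable, giving Si | SiJ.
Unchanged (no nullable symbols): S -> Ti; S -> di; J -> Si; J -> TS; J -> i; T -> Ti; T -> id.

S -> Ti | di; J -> i | Si | TS; T -> Si | Ti | id | SiJ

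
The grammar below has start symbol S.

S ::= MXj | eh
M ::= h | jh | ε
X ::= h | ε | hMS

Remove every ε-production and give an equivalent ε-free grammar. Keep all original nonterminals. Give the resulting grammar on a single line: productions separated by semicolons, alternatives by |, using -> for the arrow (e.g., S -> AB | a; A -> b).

Nullable set: {M, X}.
S -> MXj: M, X nullable, giving MXj | Mj | Xj | j.
Drop M -> ε.
Drop X -> ε.
X -> hMS: M nullable, giving hMS | hS.
Unchanged (no nullable symbols): S -> eh; M -> h; M -> jh; X -> h.

S -> j | Mj | Xj | eh | MXj; M -> h | jh; X -> h | hS | hMS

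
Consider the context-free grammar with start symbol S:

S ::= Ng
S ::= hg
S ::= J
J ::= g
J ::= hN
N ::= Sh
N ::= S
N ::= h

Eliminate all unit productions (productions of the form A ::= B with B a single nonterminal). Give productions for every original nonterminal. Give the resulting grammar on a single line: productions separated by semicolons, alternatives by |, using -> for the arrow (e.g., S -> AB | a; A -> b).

Unit productions: N->S, S->J.
Unit pairs (A ⇒* B via units): (N,J), (N,S), (S,J).
S: inherits non-unit rules of {J, S} → Ng | g | hN | hg.
J: inherits non-unit rules of {J} → g | hN.
N: inherits non-unit rules of {J, N, S} → Ng | Sh | g | h | hN | hg.

S -> g | Ng | hN | hg; J -> g | hN; N -> g | h | Ng | Sh | hN | hg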